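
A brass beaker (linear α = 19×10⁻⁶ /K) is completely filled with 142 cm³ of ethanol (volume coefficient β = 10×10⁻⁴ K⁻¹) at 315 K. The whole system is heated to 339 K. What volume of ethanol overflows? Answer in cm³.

The beaker also expands: β_container ≈ 3α = 5.7×10⁻⁵ /K
Net overflow = V₀(β_liq − 3α_cont)ΔT
β − 3α = 1.00×10⁻³ − 5.7×10⁻⁵ = 9.43×10⁻⁴ /K; ΔT = 24 K
ΔV = 142 × 9.43×10⁻⁴ × 24 = 3.21 cm³

3.21 cm³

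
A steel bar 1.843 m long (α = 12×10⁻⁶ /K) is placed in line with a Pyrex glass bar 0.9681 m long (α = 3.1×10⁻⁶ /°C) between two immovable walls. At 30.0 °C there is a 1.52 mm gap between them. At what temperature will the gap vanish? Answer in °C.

α₁L₁ = 2.2116×10⁻⁵ m/K, α₂L₂ = 3.00111×10⁻⁶ m/K → total 2.511711×10⁻⁵ m/K
ΔT = g/(α₁L₁+α₂L₂) = 1.52×10⁻³ / 2.511711×10⁻⁵ = 60.517 K
T = 30.0 + 60.517 = 90.517 °C

T = 90.5 °C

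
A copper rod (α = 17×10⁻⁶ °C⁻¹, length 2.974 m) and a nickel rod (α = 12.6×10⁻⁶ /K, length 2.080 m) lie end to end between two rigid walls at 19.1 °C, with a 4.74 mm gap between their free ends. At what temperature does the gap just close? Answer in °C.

α₁L₁ = 5.0558×10⁻⁵ m/K, α₂L₂ = 2.6208×10⁻⁵ m/K → total 7.6766×10⁻⁵ m/K
ΔT = g/(α₁L₁+α₂L₂) = 4.74×10⁻³ / 7.6766×10⁻⁵ = 61.746 K
T = 19.1 + 61.746 = 80.846 °C

T = 80.8 °C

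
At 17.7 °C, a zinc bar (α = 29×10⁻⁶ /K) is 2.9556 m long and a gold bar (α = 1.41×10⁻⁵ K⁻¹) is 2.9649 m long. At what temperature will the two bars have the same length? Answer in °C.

Equal length when α₁L₁ΔT − α₂L₂ΔT = L₂ − L₁ = 9.30×10⁻³ m
α₁L₁ = 8.57124×10⁻⁵, α₂L₂ = 4.180509×10⁻⁵ → Δ(αL) = 4.390731×10⁻⁵ m/K
ΔT = 9.30×10⁻³ / 4.390731×10⁻⁵ = 211.810 K, so T = 17.7 + 211.810 = 229.510 °C

T = 229.5 °C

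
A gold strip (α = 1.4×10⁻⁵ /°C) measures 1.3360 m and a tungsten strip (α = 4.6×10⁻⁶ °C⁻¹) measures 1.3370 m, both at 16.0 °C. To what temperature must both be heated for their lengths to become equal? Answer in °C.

Equal length when α₁L₁ΔT − α₂L₂ΔT = L₂ − L₁ = 1.00×10⁻³ m
α₁L₁ = 1.8704×10⁻⁵, α₂L₂ = 6.1502×10⁻⁶ → Δ(αL) = 1.25538×10⁻⁵ m/K
ΔT = 1.00×10⁻³ / 1.25538×10⁻⁵ = 79.6572 K, so T = 16.0 + 79.6572 = 95.6572 °C

T = 95.66 °C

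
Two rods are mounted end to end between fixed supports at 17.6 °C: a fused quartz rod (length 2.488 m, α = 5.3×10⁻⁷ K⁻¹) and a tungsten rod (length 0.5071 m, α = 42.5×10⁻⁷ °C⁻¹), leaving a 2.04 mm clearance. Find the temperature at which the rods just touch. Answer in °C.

T = 605 °C

α₁L₁ = 1.31864×10⁻⁶ m/K, α₂L₂ = 2.155175×10⁻⁶ m/K → total 3.473815×10⁻⁶ m/K
ΔT = g/(α₁L₁+α₂L₂) = 2.04×10⁻³ / 3.473815×10⁻⁶ = 587.25 K
T = 17.6 + 587.25 = 604.85 °C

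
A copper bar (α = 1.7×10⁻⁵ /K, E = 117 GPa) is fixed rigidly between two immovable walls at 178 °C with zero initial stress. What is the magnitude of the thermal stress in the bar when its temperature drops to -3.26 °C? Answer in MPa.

Fully constrained: the free strain ε = αΔT is blocked, so σ = Eε = EαΔT.
|ΔT| = 181.26 K
σ = 117×10⁹ × 1.7×10⁻⁵ × 181.26 = 3.61×10⁸ Pa

σ = 361 MPa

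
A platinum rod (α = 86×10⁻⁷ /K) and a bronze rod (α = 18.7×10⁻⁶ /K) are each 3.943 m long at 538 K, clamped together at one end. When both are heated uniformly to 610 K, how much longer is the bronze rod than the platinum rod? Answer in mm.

ΔT = 72 K
platinum: ΔL = 86×10⁻⁷ × 3.943 m × 72 = 2.4415×10⁻³ m = 2.4415 mm
bronze: ΔL = 18.7×10⁻⁶ × 3.943 m × 72 = 5.3089×10⁻³ m = 5.3089 mm
difference = 5.3089 − 2.4415 = 2.8674 mm

2.87 mm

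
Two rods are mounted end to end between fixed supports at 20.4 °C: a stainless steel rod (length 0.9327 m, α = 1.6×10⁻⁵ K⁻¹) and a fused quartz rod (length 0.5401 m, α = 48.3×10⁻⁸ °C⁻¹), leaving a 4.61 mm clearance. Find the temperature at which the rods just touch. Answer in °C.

T = 324 °C

Gap closes when ΔL₁ + ΔL₂ = 4.61 mm = 4.61×10⁻³ m
(α₁L₁ + α₂L₂)ΔT = g
α₁L₁ + α₂L₂ = 1.6×10⁻⁵×0.9327 + 48.3×10⁻⁸×0.5401 = 1.51840683×10⁻⁵ m/K
ΔT = 4.61×10⁻³ / 1.51840683×10⁻⁵ = 303.61 K
T = 20.4 + 303.61 = 324.01 °C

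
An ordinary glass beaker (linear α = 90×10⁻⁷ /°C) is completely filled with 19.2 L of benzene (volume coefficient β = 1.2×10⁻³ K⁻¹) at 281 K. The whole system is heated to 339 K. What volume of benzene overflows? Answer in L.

The beaker also expands: β_container ≈ 3α = 2.7×10⁻⁵ /K
Net overflow = V₀(β_liq − 3α_cont)ΔT
β − 3α = 1.20×10⁻³ − 2.7×10⁻⁵ = 1.173×10⁻³ /K; ΔT = 58 K
ΔV = 19.2 × 1.173×10⁻³ × 58 = 1.31 L

1.31 L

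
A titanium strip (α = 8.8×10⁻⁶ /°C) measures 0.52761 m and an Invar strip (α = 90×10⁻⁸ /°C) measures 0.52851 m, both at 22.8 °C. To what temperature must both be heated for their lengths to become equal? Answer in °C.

T = 238.8 °C

Equal length when α₁L₁ΔT − α₂L₂ΔT = L₂ − L₁ = 9.00×10⁻⁴ m
α₁L₁ = 4.642968×10⁻⁶, α₂L₂ = 4.75659×10⁻⁷ → Δ(αL) = 4.167309×10⁻⁶ m/K
ΔT = 9.00×10⁻⁴ / 4.167309×10⁻⁶ = 215.967 K, so T = 22.8 + 215.967 = 238.767 °C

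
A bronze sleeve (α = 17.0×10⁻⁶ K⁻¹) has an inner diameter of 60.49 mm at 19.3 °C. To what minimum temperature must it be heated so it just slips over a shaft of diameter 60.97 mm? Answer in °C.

T = 486 °C

Required Δd = 60.97 − 60.49 = 0.48 mm
Δd = αd₀ΔT ⇒ ΔT = Δd/(αd₀) = 0.48 / (17.0×10⁻⁶ × 60.49) = 466.78 K
T_min = 19.3 + 466.78 = 486.08 °C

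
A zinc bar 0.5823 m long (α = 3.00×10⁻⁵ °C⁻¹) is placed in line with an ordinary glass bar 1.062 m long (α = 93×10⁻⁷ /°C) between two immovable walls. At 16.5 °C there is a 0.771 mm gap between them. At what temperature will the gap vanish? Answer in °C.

Gap closes when ΔL₁ + ΔL₂ = 0.771 mm = 7.71×10⁻⁴ m
(α₁L₁ + α₂L₂)ΔT = g
α₁L₁ + α₂L₂ = 3.00×10⁻⁵×0.5823 + 93×10⁻⁷×1.062 = 2.73456×10⁻⁵ m/K
ΔT = 7.71×10⁻⁴ / 2.73456×10⁻⁵ = 28.195 K
T = 16.5 + 28.195 = 44.695 °C

T = 44.7 °C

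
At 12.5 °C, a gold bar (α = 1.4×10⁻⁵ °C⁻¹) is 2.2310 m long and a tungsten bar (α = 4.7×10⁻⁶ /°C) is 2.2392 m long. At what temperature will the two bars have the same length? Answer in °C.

L₁(1 + α₁ΔT) = L₂(1 + α₂ΔT) ⇒ ΔT = (L₂ − L₁)/(α₁L₁ − α₂L₂)
L₂ − L₁ = 2.2392 − 2.2310 = 8.20×10⁻³ m
α₁L₁ − α₂L₂ = 1.4×10⁻⁵×2.2310 − 4.7×10⁻⁶×2.2392 = 2.070976×10⁻⁵ m/K
ΔT = 8.20×10⁻³ / 2.070976×10⁻⁵ = 395.949 K
T = 12.5 + 395.949 = 408.449 °C

T = 408.4 °C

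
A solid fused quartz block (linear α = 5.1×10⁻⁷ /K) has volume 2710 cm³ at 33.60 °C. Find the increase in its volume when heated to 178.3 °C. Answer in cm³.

Isotropic solid: β ≈ 3α = 1.5×10⁻⁶ /K; ΔT = 144.70 K
ΔV = 3αV₀ΔT = 3(5.1×10⁻⁷)(2710)(144.70) = 0.600 cm³

ΔV = 0.600 cm³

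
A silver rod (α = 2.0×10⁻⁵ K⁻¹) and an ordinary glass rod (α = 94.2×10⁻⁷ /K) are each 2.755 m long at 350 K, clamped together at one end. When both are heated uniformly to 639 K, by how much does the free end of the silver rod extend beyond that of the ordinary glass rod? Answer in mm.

8.42 mm

ΔT = 289 K
silver: ΔL = 2.0×10⁻⁵ × 2.755 m × 289 = 1.5924×10⁻² m = 15.924 mm
ordinary glass: ΔL = 94.2×10⁻⁷ × 2.755 m × 289 = 7.5002×10⁻³ m = 7.5002 mm
difference = 15.924 − 7.5002 = 8.4238 mm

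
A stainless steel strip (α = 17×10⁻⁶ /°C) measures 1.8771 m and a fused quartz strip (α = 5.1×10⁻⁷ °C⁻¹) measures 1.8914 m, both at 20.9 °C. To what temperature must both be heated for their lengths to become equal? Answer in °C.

L₁(1 + α₁ΔT) = L₂(1 + α₂ΔT) ⇒ ΔT = (L₂ − L₁)/(α₁L₁ − α₂L₂)
L₂ − L₁ = 1.8914 − 1.8771 = 1.43×10⁻² m
α₁L₁ − α₂L₂ = 17×10⁻⁶×1.8771 − 5.1×10⁻⁷×1.8914 = 3.0946086×10⁻⁵ m/K
ΔT = 1.43×10⁻² / 3.0946086×10⁻⁵ = 462.094 K
T = 20.9 + 462.094 = 482.994 °C

T = 483.0 °C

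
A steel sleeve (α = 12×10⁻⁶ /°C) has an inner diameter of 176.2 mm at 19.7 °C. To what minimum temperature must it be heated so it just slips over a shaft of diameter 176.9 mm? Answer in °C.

Required Δd = 176.9 − 176.2 = 0.7 mm
Δd = αd₀ΔT ⇒ ΔT = Δd/(αd₀) = 0.7 / (12×10⁻⁶ × 176.2) = 331.06 K
T_min = 19.7 + 331.06 = 350.76 °C

T = 351 °C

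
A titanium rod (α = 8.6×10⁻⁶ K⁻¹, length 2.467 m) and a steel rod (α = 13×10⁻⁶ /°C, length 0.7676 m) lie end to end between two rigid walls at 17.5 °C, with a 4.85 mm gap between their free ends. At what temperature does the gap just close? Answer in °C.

T = 173 °C

α₁L₁ = 2.12162×10⁻⁵ m/K, α₂L₂ = 9.9788×10⁻⁶ m/K → total 3.1195×10⁻⁵ m/K
ΔT = g/(α₁L₁+α₂L₂) = 4.85×10⁻³ / 3.1195×10⁻⁵ = 155.47 K
T = 17.5 + 155.47 = 172.97 °C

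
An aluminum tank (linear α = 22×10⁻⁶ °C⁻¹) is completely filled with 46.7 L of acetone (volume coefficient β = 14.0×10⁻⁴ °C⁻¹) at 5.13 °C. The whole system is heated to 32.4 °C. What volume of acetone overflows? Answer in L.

The tank also expands: β_container ≈ 3α = 6.6×10⁻⁵ /K
Net overflow = V₀(β_liq − 3α_cont)ΔT
β − 3α = 1.40×10⁻³ − 6.6×10⁻⁵ = 1.334×10⁻³ /K; ΔT = 27.27 K
ΔV = 46.7 × 1.334×10⁻³ × 27.27 = 1.70 L

1.70 L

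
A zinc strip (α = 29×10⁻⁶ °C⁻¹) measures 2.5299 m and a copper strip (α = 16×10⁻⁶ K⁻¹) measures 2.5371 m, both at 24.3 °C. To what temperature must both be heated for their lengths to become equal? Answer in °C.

T = 244.0 °C

Equal length when α₁L₁ΔT − α₂L₂ΔT = L₂ − L₁ = 7.20×10⁻³ m
α₁L₁ = 7.33671×10⁻⁵, α₂L₂ = 4.05936×10⁻⁵ → Δ(αL) = 3.27735×10⁻⁵ m/K
ΔT = 7.20×10⁻³ / 3.27735×10⁻⁵ = 219.690 K, so T = 24.3 + 219.690 = 243.990 °C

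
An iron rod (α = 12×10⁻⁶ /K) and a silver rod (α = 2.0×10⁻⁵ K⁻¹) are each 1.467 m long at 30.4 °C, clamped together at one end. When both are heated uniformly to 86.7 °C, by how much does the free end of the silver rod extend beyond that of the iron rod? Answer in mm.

0.661 mm

ΔT = 56.3 K
iron: ΔL = 12×10⁻⁶ × 1.467 m × 56.3 = 9.9111×10⁻⁴ m = 0.99111 mm
silver: ΔL = 2.0×10⁻⁵ × 1.467 m × 56.3 = 1.6518×10⁻³ m = 1.6518 mm
difference = 1.6518 − 0.99111 = 0.66069 mm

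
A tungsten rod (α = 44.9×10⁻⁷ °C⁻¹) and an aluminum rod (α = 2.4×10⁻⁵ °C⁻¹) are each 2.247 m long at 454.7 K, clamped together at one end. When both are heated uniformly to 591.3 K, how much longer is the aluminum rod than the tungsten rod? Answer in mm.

ΔT = 136.6 K
tungsten: ΔL = 44.9×10⁻⁷ × 2.247 m × 136.6 = 1.3782×10⁻³ m = 1.3782 mm
aluminum: ΔL = 2.4×10⁻⁵ × 2.247 m × 136.6 = 7.3666×10⁻³ m = 7.3666 mm
difference = 7.3666 − 1.3782 = 5.9884 mm

5.99 mm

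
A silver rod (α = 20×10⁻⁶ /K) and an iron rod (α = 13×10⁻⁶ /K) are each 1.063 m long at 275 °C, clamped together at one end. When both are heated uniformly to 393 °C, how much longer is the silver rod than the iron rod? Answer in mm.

ΔT = 118 K
silver: ΔL = 20×10⁻⁶ × 1.063 m × 118 = 2.5087×10⁻³ m = 2.5087 mm
iron: ΔL = 13×10⁻⁶ × 1.063 m × 118 = 1.6306×10⁻³ m = 1.6306 mm
difference = 2.5087 − 1.6306 = 0.8781 mm

0.878 mm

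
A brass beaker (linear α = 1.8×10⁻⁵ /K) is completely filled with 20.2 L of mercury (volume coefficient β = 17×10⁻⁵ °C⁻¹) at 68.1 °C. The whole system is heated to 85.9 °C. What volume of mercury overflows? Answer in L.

0.0417 L

The beaker also expands: β_container ≈ 3α = 5.4×10⁻⁵ /K
Net overflow = V₀(β_liq − 3α_cont)ΔT
β − 3α = 1.70×10⁻⁴ − 5.4×10⁻⁵ = 1.16×10⁻⁴ /K; ΔT = 17.8 K
ΔV = 20.2 × 1.16×10⁻⁴ × 17.8 = 0.0417 L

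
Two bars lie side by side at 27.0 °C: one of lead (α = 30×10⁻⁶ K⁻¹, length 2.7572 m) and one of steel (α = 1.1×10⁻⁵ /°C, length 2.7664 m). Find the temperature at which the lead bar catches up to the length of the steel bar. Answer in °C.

Equal length when α₁L₁ΔT − α₂L₂ΔT = L₂ − L₁ = 9.20×10⁻³ m
α₁L₁ = 8.2716×10⁻⁵, α₂L₂ = 3.04304×10⁻⁵ → Δ(αL) = 5.22856×10⁻⁵ m/K
ΔT = 9.20×10⁻³ / 5.22856×10⁻⁵ = 175.957 K, so T = 27.0 + 175.957 = 202.957 °C

T = 203.0 °C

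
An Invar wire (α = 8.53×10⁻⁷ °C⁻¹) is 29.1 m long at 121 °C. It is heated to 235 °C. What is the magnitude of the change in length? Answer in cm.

ΔL = 0.283 cm

|ΔT| = |235 − 121| = 114 K
ΔL = αL₀ΔT = (8.53×10⁻⁷)(29.1)(114) = 2.83×10⁻³ m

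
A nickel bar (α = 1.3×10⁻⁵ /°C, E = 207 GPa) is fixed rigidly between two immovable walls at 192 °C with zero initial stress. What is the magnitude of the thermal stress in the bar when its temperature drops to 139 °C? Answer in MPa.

Fully constrained: the free strain ε = αΔT is blocked, so σ = Eε = EαΔT.
|ΔT| = 53 K
σ = 207×10⁹ × 1.3×10⁻⁵ × 53 = 1.43×10⁸ Pa

σ = 143 MPa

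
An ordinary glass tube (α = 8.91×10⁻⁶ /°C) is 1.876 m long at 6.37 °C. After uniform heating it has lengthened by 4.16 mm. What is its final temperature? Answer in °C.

ΔL = αL₀ΔT ⇒ ΔT = ΔL / (αL₀)
ΔT = 4.16×10⁻³ m / (8.91×10⁻⁶ × 1.876 m) = 248.88 K
T = 6.37 + 248.88 = 255.25 °C

T = 255 °C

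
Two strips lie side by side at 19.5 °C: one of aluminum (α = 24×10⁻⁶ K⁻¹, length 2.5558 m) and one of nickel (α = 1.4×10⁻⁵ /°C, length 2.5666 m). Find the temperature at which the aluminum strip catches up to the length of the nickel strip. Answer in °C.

L₁(1 + α₁ΔT) = L₂(1 + α₂ΔT) ⇒ ΔT = (L₂ − L₁)/(α₁L₁ − α₂L₂)
L₂ − L₁ = 2.5666 − 2.5558 = 1.08×10⁻² m
α₁L₁ − α₂L₂ = 24×10⁻⁶×2.5558 − 1.4×10⁻⁵×2.5666 = 2.54068×10⁻⁵ m/K
ΔT = 1.08×10⁻² / 2.54068×10⁻⁵ = 425.083 K
T = 19.5 + 425.083 = 444.583 °C

T = 444.6 °C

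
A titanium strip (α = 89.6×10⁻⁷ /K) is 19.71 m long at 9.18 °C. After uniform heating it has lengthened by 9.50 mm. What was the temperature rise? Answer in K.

ΔL = αL₀ΔT ⇒ ΔT = ΔL / (αL₀)
ΔT = 9.50×10⁻³ m / (89.6×10⁻⁷ × 19.71 m) = 53.793 K

ΔT = 53.8 K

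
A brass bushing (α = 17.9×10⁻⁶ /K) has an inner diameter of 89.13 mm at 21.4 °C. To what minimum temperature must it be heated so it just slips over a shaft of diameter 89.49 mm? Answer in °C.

Required Δd = 89.49 − 89.13 = 0.36 mm
Δd = αd₀ΔT ⇒ ΔT = Δd/(αd₀) = 0.36 / (17.9×10⁻⁶ × 89.13) = 225.64 K
T_min = 21.4 + 225.64 = 247.04 °C

T = 247 °C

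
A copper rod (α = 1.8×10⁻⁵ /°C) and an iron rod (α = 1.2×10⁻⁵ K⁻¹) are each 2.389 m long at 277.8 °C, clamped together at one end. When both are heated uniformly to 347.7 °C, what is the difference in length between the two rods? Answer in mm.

1.00 mm

ΔT = 69.9 K
copper: ΔL = 1.8×10⁻⁵ × 2.389 m × 69.9 = 3.0058×10⁻³ m = 3.0058 mm
iron: ΔL = 1.2×10⁻⁵ × 2.389 m × 69.9 = 2.0039×10⁻³ m = 2.0039 mm
difference = 3.0058 − 2.0039 = 1.0019 mm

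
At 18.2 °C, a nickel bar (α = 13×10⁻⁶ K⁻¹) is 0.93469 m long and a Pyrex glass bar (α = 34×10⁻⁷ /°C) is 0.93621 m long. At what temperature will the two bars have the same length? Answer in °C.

L₁(1 + α₁ΔT) = L₂(1 + α₂ΔT) ⇒ ΔT = (L₂ − L₁)/(α₁L₁ − α₂L₂)
L₂ − L₁ = 0.93621 − 0.93469 = 1.52×10⁻³ m
α₁L₁ − α₂L₂ = 13×10⁻⁶×0.93469 − 34×10⁻⁷×0.93621 = 8.967856×10⁻⁶ m/K
ΔT = 1.52×10⁻³ / 8.967856×10⁻⁶ = 169.494 K
T = 18.2 + 169.494 = 187.694 °C

T = 187.7 °C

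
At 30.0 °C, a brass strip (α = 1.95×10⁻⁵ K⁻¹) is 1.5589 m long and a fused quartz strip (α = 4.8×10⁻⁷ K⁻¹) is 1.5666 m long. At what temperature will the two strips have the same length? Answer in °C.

Equal length when α₁L₁ΔT − α₂L₂ΔT = L₂ − L₁ = 7.70×10⁻³ m
α₁L₁ = 3.039855×10⁻⁵, α₂L₂ = 7.51968×10⁻⁷ → Δ(αL) = 2.9646582×10⁻⁵ m/K
ΔT = 7.70×10⁻³ / 2.9646582×10⁻⁵ = 259.726 K, so T = 30.0 + 259.726 = 289.726 °C

T = 289.7 °C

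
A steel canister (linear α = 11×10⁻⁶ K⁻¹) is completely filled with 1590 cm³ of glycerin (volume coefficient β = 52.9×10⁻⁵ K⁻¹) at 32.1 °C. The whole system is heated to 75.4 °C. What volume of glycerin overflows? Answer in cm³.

The canister also expands: β_container ≈ 3α = 3.3×10⁻⁵ /K
Net overflow = V₀(β_liq − 3α_cont)ΔT
β − 3α = 5.29×10⁻⁴ − 3.3×10⁻⁵ = 4.96×10⁻⁴ /K; ΔT = 43.3 K
ΔV = 1590 × 4.96×10⁻⁴ × 43.3 = 34.1 cm³

34.1 cm³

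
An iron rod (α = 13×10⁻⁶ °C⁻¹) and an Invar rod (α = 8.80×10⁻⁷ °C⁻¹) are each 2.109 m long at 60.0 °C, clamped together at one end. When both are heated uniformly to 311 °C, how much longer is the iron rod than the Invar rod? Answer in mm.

ΔT = 251.0 K
iron: ΔL = 13×10⁻⁶ × 2.109 m × 251.0 = 6.8817×10⁻³ m = 6.8817 mm
Invar: ΔL = 8.80×10⁻⁷ × 2.109 m × 251.0 = 4.6584×10⁻⁴ m = 0.46584 mm
difference = 6.8817 − 0.46584 = 6.41586 mm

6.42 mm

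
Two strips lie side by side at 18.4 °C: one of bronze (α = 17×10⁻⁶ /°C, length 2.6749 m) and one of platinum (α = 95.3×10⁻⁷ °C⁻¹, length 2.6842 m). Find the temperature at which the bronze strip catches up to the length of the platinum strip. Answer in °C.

Equal length when α₁L₁ΔT − α₂L₂ΔT = L₂ − L₁ = 9.30×10⁻³ m
α₁L₁ = 4.54733×10⁻⁵, α₂L₂ = 2.5580426×10⁻⁵ → Δ(αL) = 1.9892874×10⁻⁵ m/K
ΔT = 9.30×10⁻³ / 1.9892874×10⁻⁵ = 467.504 K, so T = 18.4 + 467.504 = 485.904 °C

T = 485.9 °C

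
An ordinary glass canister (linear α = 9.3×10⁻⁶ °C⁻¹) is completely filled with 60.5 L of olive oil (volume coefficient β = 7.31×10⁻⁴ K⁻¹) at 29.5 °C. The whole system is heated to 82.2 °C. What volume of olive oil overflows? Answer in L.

The canister also expands: β_container ≈ 3α = 2.79×10⁻⁵ /K
Net overflow = V₀(β_liq − 3α_cont)ΔT
β − 3α = 7.31×10⁻⁴ − 2.79×10⁻⁵ = 7.031×10⁻⁴ /K; ΔT = 52.7 K
ΔV = 60.5 × 7.031×10⁻⁴ × 52.7 = 2.24 L

2.24 L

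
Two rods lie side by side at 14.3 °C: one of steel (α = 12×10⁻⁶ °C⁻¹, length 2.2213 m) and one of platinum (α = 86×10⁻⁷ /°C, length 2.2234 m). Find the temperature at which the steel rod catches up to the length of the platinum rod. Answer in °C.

Equal length when α₁L₁ΔT − α₂L₂ΔT = L₂ − L₁ = 2.10×10⁻³ m
α₁L₁ = 2.66556×10⁻⁵, α₂L₂ = 1.912124×10⁻⁵ → Δ(αL) = 7.53436×10⁻⁶ m/K
ΔT = 2.10×10⁻³ / 7.53436×10⁻⁶ = 278.723 K, so T = 14.3 + 278.723 = 293.023 °C

T = 293.0 °C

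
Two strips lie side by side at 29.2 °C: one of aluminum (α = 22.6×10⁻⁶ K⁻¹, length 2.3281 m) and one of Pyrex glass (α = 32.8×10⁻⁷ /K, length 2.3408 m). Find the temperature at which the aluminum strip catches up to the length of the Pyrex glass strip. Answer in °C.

L₁(1 + α₁ΔT) = L₂(1 + α₂ΔT) ⇒ ΔT = (L₂ − L₁)/(α₁L₁ − α₂L₂)
L₂ − L₁ = 2.3408 − 2.3281 = 1.27×10⁻² m
α₁L₁ − α₂L₂ = 22.6×10⁻⁶×2.3281 − 32.8×10⁻⁷×2.3408 = 4.4937236×10⁻⁵ m/K
ΔT = 1.27×10⁻² / 4.4937236×10⁻⁵ = 282.616 K
T = 29.2 + 282.616 = 311.816 °C

T = 311.8 °C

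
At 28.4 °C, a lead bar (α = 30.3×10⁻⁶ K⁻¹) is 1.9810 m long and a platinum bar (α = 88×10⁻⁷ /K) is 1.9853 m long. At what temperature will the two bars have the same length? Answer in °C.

T = 129.4 °C

L₁(1 + α₁ΔT) = L₂(1 + α₂ΔT) ⇒ ΔT = (L₂ − L₁)/(α₁L₁ − α₂L₂)
L₂ − L₁ = 1.9853 − 1.9810 = 4.30×10⁻³ m
α₁L₁ − α₂L₂ = 30.3×10⁻⁶×1.9810 − 88×10⁻⁷×1.9853 = 4.255366×10⁻⁵ m/K
ΔT = 4.30×10⁻³ / 4.255366×10⁻⁵ = 101.049 K
T = 28.4 + 101.049 = 129.449 °C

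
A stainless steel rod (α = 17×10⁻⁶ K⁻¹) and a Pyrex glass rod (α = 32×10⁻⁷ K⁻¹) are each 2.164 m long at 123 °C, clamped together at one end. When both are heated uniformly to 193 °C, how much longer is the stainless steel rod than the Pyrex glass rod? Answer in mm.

ΔT = 70 K
stainless steel: ΔL = 17×10⁻⁶ × 2.164 m × 70 = 2.5752×10⁻³ m = 2.5752 mm
Pyrex glass: ΔL = 32×10⁻⁷ × 2.164 m × 70 = 4.8474×10⁻⁴ m = 0.48474 mm
difference = 2.5752 − 0.48474 = 2.09046 mm

2.09 mm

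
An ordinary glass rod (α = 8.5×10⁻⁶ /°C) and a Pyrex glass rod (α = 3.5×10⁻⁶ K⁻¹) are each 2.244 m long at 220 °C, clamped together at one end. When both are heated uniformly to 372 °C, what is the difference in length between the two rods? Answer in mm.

1.71 mm

ΔT = 152 K
ordinary glass: ΔL = 8.5×10⁻⁶ × 2.244 m × 152 = 2.8992×10⁻³ m = 2.8992 mm
Pyrex glass: ΔL = 3.5×10⁻⁶ × 2.244 m × 152 = 1.1938×10⁻³ m = 1.1938 mm
difference = 2.8992 − 1.1938 = 1.7054 mm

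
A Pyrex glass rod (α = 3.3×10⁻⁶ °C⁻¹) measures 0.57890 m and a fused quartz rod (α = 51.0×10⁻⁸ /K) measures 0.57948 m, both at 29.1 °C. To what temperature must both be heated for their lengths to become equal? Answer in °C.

T = 388.3 °C

L₁(1 + α₁ΔT) = L₂(1 + α₂ΔT) ⇒ ΔT = (L₂ − L₁)/(α₁L₁ − α₂L₂)
L₂ − L₁ = 0.57948 − 0.57890 = 5.80×10⁻⁴ m
α₁L₁ − α₂L₂ = 3.3×10⁻⁶×0.57890 − 51.0×10⁻⁸×0.57948 = 1.6148352×10⁻⁶ m/K
ΔT = 5.80×10⁻⁴ / 1.6148352×10⁻⁶ = 359.170 K
T = 29.1 + 359.170 = 388.270 °C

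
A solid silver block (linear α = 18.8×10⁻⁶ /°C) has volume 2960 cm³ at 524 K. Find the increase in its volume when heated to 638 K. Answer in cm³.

Isotropic solid: β ≈ 3α = 5.6×10⁻⁵ /K; ΔT = 114 K
ΔV = 3αV₀ΔT = 3(18.8×10⁻⁶)(2960)(114) = 19.0 cm³

ΔV = 19.0 cm³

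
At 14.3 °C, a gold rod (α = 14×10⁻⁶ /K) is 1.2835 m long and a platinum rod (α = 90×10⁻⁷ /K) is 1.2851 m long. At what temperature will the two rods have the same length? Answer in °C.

T = 264.2 °C

Equal length when α₁L₁ΔT − α₂L₂ΔT = L₂ − L₁ = 1.60×10⁻³ m
α₁L₁ = 1.7969×10⁻⁵, α₂L₂ = 1.15659×10⁻⁵ → Δ(αL) = 6.4031×10⁻⁶ m/K
ΔT = 1.60×10⁻³ / 6.4031×10⁻⁶ = 249.879 K, so T = 14.3 + 249.879 = 264.179 °C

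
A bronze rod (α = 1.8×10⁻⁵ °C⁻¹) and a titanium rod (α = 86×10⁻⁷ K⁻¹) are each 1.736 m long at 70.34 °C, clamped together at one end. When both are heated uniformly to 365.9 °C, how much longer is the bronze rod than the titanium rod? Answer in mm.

4.82 mm

ΔT = 295.56 K
bronze: ΔL = 1.8×10⁻⁵ × 1.736 m × 295.56 = 9.2357×10⁻³ m = 9.2357 mm
titanium: ΔL = 86×10⁻⁷ × 1.736 m × 295.56 = 4.4126×10⁻³ m = 4.4126 mm
difference = 9.2357 − 4.4126 = 4.8231 mm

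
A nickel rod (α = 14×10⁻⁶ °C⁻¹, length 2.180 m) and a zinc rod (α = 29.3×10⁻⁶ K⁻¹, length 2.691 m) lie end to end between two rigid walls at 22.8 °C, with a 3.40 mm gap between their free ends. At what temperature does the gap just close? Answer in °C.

α₁L₁ = 3.052×10⁻⁵ m/K, α₂L₂ = 7.88463×10⁻⁵ m/K → total 1.093663×10⁻⁴ m/K
ΔT = g/(α₁L₁+α₂L₂) = 3.40×10⁻³ / 1.093663×10⁻⁴ = 31.088 K
T = 22.8 + 31.088 = 53.888 °C

T = 53.9 °C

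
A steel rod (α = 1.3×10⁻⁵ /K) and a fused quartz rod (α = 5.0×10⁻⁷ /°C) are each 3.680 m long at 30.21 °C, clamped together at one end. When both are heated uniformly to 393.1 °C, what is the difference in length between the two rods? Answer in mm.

ΔT = 362.89 K
steel: ΔL = 1.3×10⁻⁵ × 3.680 m × 362.89 = 1.7361×10⁻² m = 17.361 mm
fused quartz: ΔL = 5.0×10⁻⁷ × 3.680 m × 362.89 = 6.6772×10⁻⁴ m = 0.66772 mm
difference = 17.361 − 0.66772 = 16.69328 mm

16.7 mm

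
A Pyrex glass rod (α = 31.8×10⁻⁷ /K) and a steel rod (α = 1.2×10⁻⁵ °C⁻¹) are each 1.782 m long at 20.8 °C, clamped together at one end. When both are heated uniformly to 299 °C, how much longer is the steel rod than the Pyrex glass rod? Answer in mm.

4.37 mm

ΔT = 278.2 K
Pyrex glass: ΔL = 31.8×10⁻⁷ × 1.782 m × 278.2 = 1.5765×10⁻³ m = 1.5765 mm
steel: ΔL = 1.2×10⁻⁵ × 1.782 m × 278.2 = 5.9490×10⁻³ m = 5.9490 mm
difference = 5.9490 − 1.5765 = 4.3725 mm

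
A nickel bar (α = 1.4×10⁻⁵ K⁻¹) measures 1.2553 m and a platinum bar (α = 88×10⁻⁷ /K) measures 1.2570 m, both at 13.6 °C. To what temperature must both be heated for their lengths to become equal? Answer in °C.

L₁(1 + α₁ΔT) = L₂(1 + α₂ΔT) ⇒ ΔT = (L₂ − L₁)/(α₁L₁ − α₂L₂)
L₂ − L₁ = 1.2570 − 1.2553 = 1.70×10⁻³ m
α₁L₁ − α₂L₂ = 1.4×10⁻⁵×1.2553 − 88×10⁻⁷×1.2570 = 6.5126×10⁻⁶ m/K
ΔT = 1.70×10⁻³ / 6.5126×10⁻⁶ = 261.032 K
T = 13.6 + 261.032 = 274.632 °C

T = 274.6 °C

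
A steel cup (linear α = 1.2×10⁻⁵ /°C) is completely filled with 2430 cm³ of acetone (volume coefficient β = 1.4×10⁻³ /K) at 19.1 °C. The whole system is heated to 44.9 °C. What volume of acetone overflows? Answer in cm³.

The cup also expands: β_container ≈ 3α = 3.6×10⁻⁵ /K
Net overflow = V₀(β_liq − 3α_cont)ΔT
β − 3α = 1.40×10⁻³ − 3.6×10⁻⁵ = 1.364×10⁻³ /K; ΔT = 25.8 K
ΔV = 2430 × 1.364×10⁻³ × 25.8 = 85.5 cm³

85.5 cm³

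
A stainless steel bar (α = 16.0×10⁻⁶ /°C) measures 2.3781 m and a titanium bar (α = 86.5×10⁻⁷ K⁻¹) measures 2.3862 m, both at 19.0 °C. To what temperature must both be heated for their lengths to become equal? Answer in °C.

L₁(1 + α₁ΔT) = L₂(1 + α₂ΔT) ⇒ ΔT = (L₂ − L₁)/(α₁L₁ − α₂L₂)
L₂ − L₁ = 2.3862 − 2.3781 = 8.10×10⁻³ m
α₁L₁ − α₂L₂ = 16.0×10⁻⁶×2.3781 − 86.5×10⁻⁷×2.3862 = 1.740897×10⁻⁵ m/K
ΔT = 8.10×10⁻³ / 1.740897×10⁻⁵ = 465.277 K
T = 19.0 + 465.277 = 484.277 °C

T = 484.3 °C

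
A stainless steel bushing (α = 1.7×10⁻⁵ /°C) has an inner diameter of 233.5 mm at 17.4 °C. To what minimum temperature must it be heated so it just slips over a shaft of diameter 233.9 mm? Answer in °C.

Required Δd = 233.9 − 233.5 = 0.4 mm
Δd = αd₀ΔT ⇒ ΔT = Δd/(αd₀) = 0.4 / (1.7×10⁻⁵ × 233.5) = 100.77 K
T_min = 17.4 + 100.77 = 118.17 °C

T = 118 °C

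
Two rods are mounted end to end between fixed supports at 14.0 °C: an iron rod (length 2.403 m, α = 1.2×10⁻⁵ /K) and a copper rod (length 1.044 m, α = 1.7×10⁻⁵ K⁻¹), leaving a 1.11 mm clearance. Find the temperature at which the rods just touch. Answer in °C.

T = 37.8 °C

α₁L₁ = 2.8836×10⁻⁵ m/K, α₂L₂ = 1.7748×10⁻⁵ m/K → total 4.6584×10⁻⁵ m/K
ΔT = g/(α₁L₁+α₂L₂) = 1.11×10⁻³ / 4.6584×10⁻⁵ = 23.828 K
T = 14.0 + 23.828 = 37.828 °C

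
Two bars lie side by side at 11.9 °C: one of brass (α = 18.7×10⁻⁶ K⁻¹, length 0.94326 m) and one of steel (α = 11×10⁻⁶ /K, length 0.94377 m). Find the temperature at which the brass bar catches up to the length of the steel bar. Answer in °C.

L₁(1 + α₁ΔT) = L₂(1 + α₂ΔT) ⇒ ΔT = (L₂ − L₁)/(α₁L₁ − α₂L₂)
L₂ − L₁ = 0.94377 − 0.94326 = 5.10×10⁻⁴ m
α₁L₁ − α₂L₂ = 18.7×10⁻⁶×0.94326 − 11×10⁻⁶×0.94377 = 7.257492×10⁻⁶ m/K
ΔT = 5.10×10⁻⁴ / 7.257492×10⁻⁶ = 70.2722 K
T = 11.9 + 70.2722 = 82.1722 °C

T = 82.17 °C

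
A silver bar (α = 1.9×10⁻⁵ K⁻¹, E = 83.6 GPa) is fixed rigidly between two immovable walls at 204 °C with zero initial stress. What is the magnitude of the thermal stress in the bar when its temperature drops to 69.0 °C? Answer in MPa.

σ = 214 MPa

Fully constrained: the free strain ε = αΔT is blocked, so σ = Eε = EαΔT.
|ΔT| = 135.0 K
σ = 83.6×10⁹ × 1.9×10⁻⁵ × 135.0 = 2.14×10⁸ Pa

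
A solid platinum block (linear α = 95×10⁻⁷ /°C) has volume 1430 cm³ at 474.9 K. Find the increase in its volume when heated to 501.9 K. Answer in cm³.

ΔV = 1.10 cm³

Isotropic solid: β ≈ 3α = 2.8×10⁻⁵ /K; ΔT = 27.0 K
ΔV = 3αV₀ΔT = 3(95×10⁻⁷)(1430)(27.0) = 1.10 cm³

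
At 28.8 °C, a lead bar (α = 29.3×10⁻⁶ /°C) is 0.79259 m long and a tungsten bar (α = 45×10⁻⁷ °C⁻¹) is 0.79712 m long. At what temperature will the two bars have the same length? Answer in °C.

T = 259.5 °C

L₁(1 + α₁ΔT) = L₂(1 + α₂ΔT) ⇒ ΔT = (L₂ − L₁)/(α₁L₁ − α₂L₂)
L₂ − L₁ = 0.79712 − 0.79259 = 4.53×10⁻³ m
α₁L₁ − α₂L₂ = 29.3×10⁻⁶×0.79259 − 45×10⁻⁷×0.79712 = 1.9635847×10⁻⁵ m/K
ΔT = 4.53×10⁻³ / 1.9635847×10⁻⁵ = 230.701 K
T = 28.8 + 230.701 = 259.501 °C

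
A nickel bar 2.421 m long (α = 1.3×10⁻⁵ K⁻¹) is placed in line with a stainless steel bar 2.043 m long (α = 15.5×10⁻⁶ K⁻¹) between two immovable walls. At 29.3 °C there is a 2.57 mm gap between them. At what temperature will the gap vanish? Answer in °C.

α₁L₁ = 3.1473×10⁻⁵ m/K, α₂L₂ = 3.16665×10⁻⁵ m/K → total 6.31395×10⁻⁵ m/K
ΔT = g/(α₁L₁+α₂L₂) = 2.57×10⁻³ / 6.31395×10⁻⁵ = 40.704 K
T = 29.3 + 40.704 = 70.004 °C

T = 70.0 °C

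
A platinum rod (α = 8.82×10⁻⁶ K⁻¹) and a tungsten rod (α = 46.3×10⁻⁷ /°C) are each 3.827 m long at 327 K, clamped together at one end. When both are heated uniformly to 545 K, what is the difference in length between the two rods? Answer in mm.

ΔT = 218 K
platinum: ΔL = 8.82×10⁻⁶ × 3.827 m × 218 = 7.3584×10⁻³ m = 7.3584 mm
tungsten: ΔL = 46.3×10⁻⁷ × 3.827 m × 218 = 3.8627×10⁻³ m = 3.8627 mm
difference = 7.3584 − 3.8627 = 3.4957 mm

3.50 mm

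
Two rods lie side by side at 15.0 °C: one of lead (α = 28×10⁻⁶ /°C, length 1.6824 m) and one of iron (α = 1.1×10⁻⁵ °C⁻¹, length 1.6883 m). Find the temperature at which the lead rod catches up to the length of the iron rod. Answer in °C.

Equal length when α₁L₁ΔT − α₂L₂ΔT = L₂ − L₁ = 5.90×10⁻³ m
α₁L₁ = 4.71072×10⁻⁵, α₂L₂ = 1.85713×10⁻⁵ → Δ(αL) = 2.85359×10⁻⁵ m/K
ΔT = 5.90×10⁻³ / 2.85359×10⁻⁵ = 206.757 K, so T = 15.0 + 206.757 = 221.757 °C

T = 221.8 °C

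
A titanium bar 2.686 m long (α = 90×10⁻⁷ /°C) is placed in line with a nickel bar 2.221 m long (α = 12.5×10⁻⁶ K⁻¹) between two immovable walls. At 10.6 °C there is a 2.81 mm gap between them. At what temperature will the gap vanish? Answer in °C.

α₁L₁ = 2.4174×10⁻⁵ m/K, α₂L₂ = 2.77625×10⁻⁵ m/K → total 5.19365×10⁻⁵ m/K
ΔT = g/(α₁L₁+α₂L₂) = 2.81×10⁻³ / 5.19365×10⁻⁵ = 54.105 K
T = 10.6 + 54.105 = 64.705 °C

T = 64.7 °C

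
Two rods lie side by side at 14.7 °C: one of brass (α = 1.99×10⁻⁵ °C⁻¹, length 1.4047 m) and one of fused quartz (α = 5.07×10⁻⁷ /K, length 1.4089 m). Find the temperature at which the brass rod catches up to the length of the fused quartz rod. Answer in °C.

T = 168.9 °C

Equal length when α₁L₁ΔT − α₂L₂ΔT = L₂ − L₁ = 4.20×10⁻³ m
α₁L₁ = 2.795353×10⁻⁵, α₂L₂ = 7.143123×10⁻⁷ → Δ(αL) = 2.72392177×10⁻⁵ m/K
ΔT = 4.20×10⁻³ / 2.72392177×10⁻⁵ = 154.189 K, so T = 14.7 + 154.189 = 168.889 °C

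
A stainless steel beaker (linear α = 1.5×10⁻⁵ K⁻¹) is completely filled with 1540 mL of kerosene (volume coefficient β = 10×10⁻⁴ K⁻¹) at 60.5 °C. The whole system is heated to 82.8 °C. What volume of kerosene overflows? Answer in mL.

32.8 mL

The beaker also expands: β_container ≈ 3α = 4.5×10⁻⁵ /K
Net overflow = V₀(β_liq − 3α_cont)ΔT
β − 3α = 1.00×10⁻³ − 4.5×10⁻⁵ = 9.55×10⁻⁴ /K; ΔT = 22.3 K
ΔV = 1540 × 9.55×10⁻⁴ × 22.3 = 32.8 mL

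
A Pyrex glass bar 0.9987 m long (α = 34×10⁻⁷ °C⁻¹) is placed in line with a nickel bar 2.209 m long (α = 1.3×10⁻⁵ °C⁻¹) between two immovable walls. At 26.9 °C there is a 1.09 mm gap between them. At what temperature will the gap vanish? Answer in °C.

Gap closes when ΔL₁ + ΔL₂ = 1.09 mm = 1.09×10⁻³ m
(α₁L₁ + α₂L₂)ΔT = g
α₁L₁ + α₂L₂ = 34×10⁻⁷×0.9987 + 1.3×10⁻⁵×2.209 = 3.211258×10⁻⁵ m/K
ΔT = 1.09×10⁻³ / 3.211258×10⁻⁵ = 33.943 K
T = 26.9 + 33.943 = 60.843 °C

T = 60.8 °C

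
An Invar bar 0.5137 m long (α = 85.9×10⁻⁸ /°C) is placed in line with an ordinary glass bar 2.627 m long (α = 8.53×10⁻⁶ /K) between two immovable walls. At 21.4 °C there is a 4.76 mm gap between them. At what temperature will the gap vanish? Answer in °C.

T = 230 °C

α₁L₁ = 4.412683×10⁻⁷ m/K, α₂L₂ = 2.240831×10⁻⁵ m/K → total 2.28495783×10⁻⁵ m/K
ΔT = g/(α₁L₁+α₂L₂) = 4.76×10⁻³ / 2.28495783×10⁻⁵ = 208.32 K
T = 21.4 + 208.32 = 229.72 °C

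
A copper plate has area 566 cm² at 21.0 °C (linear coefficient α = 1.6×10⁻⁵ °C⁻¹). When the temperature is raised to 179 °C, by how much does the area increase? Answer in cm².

Area coefficient ≈ 2α; |ΔT| = 158.0 K
ΔA = 2αA₀ΔT = 2(1.6×10⁻⁵)(566)(158.0) = 2.86 cm²

ΔA = 2.86 cm²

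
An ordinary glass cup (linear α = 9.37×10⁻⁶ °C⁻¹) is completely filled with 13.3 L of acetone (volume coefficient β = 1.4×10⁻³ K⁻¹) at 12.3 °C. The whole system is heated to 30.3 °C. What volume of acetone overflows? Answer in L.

The cup also expands: β_container ≈ 3α = 2.811×10⁻⁵ /K
Net overflow = V₀(β_liq − 3α_cont)ΔT
β − 3α = 1.40×10⁻³ − 2.811×10⁻⁵ = 1.37189×10⁻³ /K; ΔT = 18.0 K
ΔV = 13.3 × 1.37189×10⁻³ × 18.0 = 0.328 L

0.328 L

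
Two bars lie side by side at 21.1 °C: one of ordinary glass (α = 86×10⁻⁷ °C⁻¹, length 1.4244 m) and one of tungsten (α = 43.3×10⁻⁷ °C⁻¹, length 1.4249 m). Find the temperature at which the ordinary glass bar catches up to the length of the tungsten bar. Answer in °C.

Equal length when α₁L₁ΔT − α₂L₂ΔT = L₂ − L₁ = 5.00×10⁻⁴ m
α₁L₁ = 1.224984×10⁻⁵, α₂L₂ = 6.169817×10⁻⁶ → Δ(αL) = 6.080023×10⁻⁶ m/K
ΔT = 5.00×10⁻⁴ / 6.080023×10⁻⁶ = 82.237 K, so T = 21.1 + 82.237 = 103.337 °C

T = 103.3 °C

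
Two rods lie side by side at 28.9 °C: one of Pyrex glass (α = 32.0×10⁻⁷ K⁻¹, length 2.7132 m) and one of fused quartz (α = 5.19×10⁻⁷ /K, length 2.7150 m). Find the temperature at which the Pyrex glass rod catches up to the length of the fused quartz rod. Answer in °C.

L₁(1 + α₁ΔT) = L₂(1 + α₂ΔT) ⇒ ΔT = (L₂ − L₁)/(α₁L₁ − α₂L₂)
L₂ − L₁ = 2.7150 − 2.7132 = 1.80×10⁻³ m
α₁L₁ − α₂L₂ = 32.0×10⁻⁷×2.7132 − 5.19×10⁻⁷×2.7150 = 7.273155×10⁻⁶ m/K
ΔT = 1.80×10⁻³ / 7.273155×10⁻⁶ = 247.485 K
T = 28.9 + 247.485 = 276.385 °C

T = 276.4 °C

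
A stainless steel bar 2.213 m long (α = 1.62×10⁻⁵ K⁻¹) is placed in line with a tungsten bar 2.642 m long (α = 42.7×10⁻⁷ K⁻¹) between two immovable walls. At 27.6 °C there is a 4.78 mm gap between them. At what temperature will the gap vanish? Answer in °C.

T = 129 °C

Gap closes when ΔL₁ + ΔL₂ = 4.78 mm = 4.78×10⁻³ m
(α₁L₁ + α₂L₂)ΔT = g
α₁L₁ + α₂L₂ = 1.62×10⁻⁵×2.213 + 42.7×10⁻⁷×2.642 = 4.713194×10⁻⁵ m/K
ΔT = 4.78×10⁻³ / 4.713194×10⁻⁵ = 101.42 K
T = 27.6 + 101.42 = 129.02 °C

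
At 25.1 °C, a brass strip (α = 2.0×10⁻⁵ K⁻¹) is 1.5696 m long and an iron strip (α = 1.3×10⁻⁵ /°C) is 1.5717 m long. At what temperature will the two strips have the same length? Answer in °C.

T = 216.7 °C

L₁(1 + α₁ΔT) = L₂(1 + α₂ΔT) ⇒ ΔT = (L₂ − L₁)/(α₁L₁ − α₂L₂)
L₂ − L₁ = 1.5717 − 1.5696 = 2.10×10⁻³ m
α₁L₁ − α₂L₂ = 2.0×10⁻⁵×1.5696 − 1.3×10⁻⁵×1.5717 = 1.09599×10⁻⁵ m/K
ΔT = 2.10×10⁻³ / 1.09599×10⁻⁵ = 191.608 K
T = 25.1 + 191.608 = 216.708 °C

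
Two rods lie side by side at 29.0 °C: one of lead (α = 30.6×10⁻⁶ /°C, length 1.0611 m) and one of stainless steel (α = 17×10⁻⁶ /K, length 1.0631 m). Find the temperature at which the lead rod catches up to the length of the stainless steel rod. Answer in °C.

T = 167.9 °C

Equal length when α₁L₁ΔT − α₂L₂ΔT = L₂ − L₁ = 2.00×10⁻³ m
α₁L₁ = 3.246966×10⁻⁵, α₂L₂ = 1.80727×10⁻⁵ → Δ(αL) = 1.439696×10⁻⁵ m/K
ΔT = 2.00×10⁻³ / 1.439696×10⁻⁵ = 138.918 K, so T = 29.0 + 138.918 = 167.918 °C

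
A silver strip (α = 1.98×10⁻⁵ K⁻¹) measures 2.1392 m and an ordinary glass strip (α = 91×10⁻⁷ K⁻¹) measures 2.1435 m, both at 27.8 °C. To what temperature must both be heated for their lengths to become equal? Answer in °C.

T = 216.0 °C

Equal length when α₁L₁ΔT − α₂L₂ΔT = L₂ − L₁ = 4.30×10⁻³ m
α₁L₁ = 4.235616×10⁻⁵, α₂L₂ = 1.950585×10⁻⁵ → Δ(αL) = 2.285031×10⁻⁵ m/K
ΔT = 4.30×10⁻³ / 2.285031×10⁻⁵ = 188.181 K, so T = 27.8 + 188.181 = 215.981 °C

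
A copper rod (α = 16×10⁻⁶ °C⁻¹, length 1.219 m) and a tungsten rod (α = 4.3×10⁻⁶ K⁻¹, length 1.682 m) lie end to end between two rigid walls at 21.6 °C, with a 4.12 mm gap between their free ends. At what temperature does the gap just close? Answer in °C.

T = 176 °C

α₁L₁ = 1.9504×10⁻⁵ m/K, α₂L₂ = 7.2326×10⁻⁶ m/K → total 2.67366×10⁻⁵ m/K
ΔT = g/(α₁L₁+α₂L₂) = 4.12×10⁻³ / 2.67366×10⁻⁵ = 154.10 K
T = 21.6 + 154.10 = 175.70 °C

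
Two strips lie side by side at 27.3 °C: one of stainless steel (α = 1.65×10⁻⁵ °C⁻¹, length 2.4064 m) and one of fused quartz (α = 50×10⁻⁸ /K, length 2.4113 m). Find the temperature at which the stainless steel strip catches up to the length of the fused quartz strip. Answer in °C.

T = 154.6 °C

Equal length when α₁L₁ΔT − α₂L₂ΔT = L₂ − L₁ = 4.90×10⁻³ m
α₁L₁ = 3.97056×10⁻⁵, α₂L₂ = 1.20565×10⁻⁶ → Δ(αL) = 3.849995×10⁻⁵ m/K
ΔT = 4.90×10⁻³ / 3.849995×10⁻⁵ = 127.273 K, so T = 27.3 + 127.273 = 154.573 °C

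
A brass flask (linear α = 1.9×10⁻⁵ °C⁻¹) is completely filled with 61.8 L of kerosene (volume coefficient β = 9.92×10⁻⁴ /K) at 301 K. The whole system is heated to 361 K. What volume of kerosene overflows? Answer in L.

The flask also expands: β_container ≈ 3α = 5.7×10⁻⁵ /K
Net overflow = V₀(β_liq − 3α_cont)ΔT
β − 3α = 9.92×10⁻⁴ − 5.7×10⁻⁵ = 9.35×10⁻⁴ /K; ΔT = 60 K
ΔV = 61.8 × 9.35×10⁻⁴ × 60 = 3.47 L

3.47 L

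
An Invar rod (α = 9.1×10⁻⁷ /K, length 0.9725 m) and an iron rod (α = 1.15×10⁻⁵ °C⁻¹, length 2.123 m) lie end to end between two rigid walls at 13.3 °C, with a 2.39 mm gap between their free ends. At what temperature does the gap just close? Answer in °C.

T = 108 °C

α₁L₁ = 8.84975×10⁻⁷ m/K, α₂L₂ = 2.44145×10⁻⁵ m/K → total 2.5299475×10⁻⁵ m/K
ΔT = g/(α₁L₁+α₂L₂) = 2.39×10⁻³ / 2.5299475×10⁻⁵ = 94.47 K
T = 13.3 + 94.47 = 107.77 °C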